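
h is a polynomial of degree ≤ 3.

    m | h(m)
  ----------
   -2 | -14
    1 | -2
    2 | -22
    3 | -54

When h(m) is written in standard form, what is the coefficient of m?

Write h(m) = am³ + bm² + cm + d; the 4 given values yield a linear system in the 4 coefficients.
Solving, the leading coefficient vanishes, and h(m) = -6m² - 2m + 6.
The coefficient of m is -2.

-2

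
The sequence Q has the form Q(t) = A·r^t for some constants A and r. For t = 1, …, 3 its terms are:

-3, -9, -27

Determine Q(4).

Consecutive ratio: -9/(-3) = 3, and -27/(-9) = 3, so r = 3.
Then A·3^1 = -3 gives A = -1, and Q(t) = -1·3^t.
Q(4) = -1·3^4 = -81.

-81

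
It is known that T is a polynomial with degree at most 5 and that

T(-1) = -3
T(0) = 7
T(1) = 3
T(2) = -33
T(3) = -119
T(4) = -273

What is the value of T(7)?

-1323

First differences: 10, -4, -36, -86, -154. Second differences: -14, -32, -50, -68. Third differences: -18, -18, -18.
Level-3 differences are constant, so T has degree 3.
Fitting a degree-3 polynomial gives T(m) = -3m³ - 7m² + 6m + 7.
Then T(7) = -1323.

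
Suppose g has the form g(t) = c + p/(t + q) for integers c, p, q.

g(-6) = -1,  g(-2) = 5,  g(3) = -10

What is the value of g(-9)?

-2

(g(t) − c)(t + q) = p for each data point; the three points give a linear system in c and q, then p follows.
Solving: c = -4, q = 0, p = -18, so g(t) = -4 − 18/(t + 0).
Then g(-9) = -4 − 18/(-9) = -2.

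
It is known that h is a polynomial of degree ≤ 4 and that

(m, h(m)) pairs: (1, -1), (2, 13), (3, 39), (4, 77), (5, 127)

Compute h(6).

First differences: 14, 26, 38, 50. Second differences: 12, 12, 12.
Level-2 differences are constant, so h has degree 2.
Extending the table by one column gives the next first difference 62, so h(6) = 127 + 62 = 189.

189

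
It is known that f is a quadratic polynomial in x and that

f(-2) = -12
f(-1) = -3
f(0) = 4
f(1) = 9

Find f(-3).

First differences: 9, 7, 5. Second differences: -2, -2.
Level-2 differences are constant, so f has degree 2.
Fitting a degree-2 polynomial gives f(x) = -x² + 6x + 4.
Then f(-3) = -23.

-23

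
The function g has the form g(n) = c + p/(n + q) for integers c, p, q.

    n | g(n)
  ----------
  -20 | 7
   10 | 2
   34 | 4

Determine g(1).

(g(n) − c)(n + q) = p for each data point; the three points give a linear system in c and q, then p follows.
Solving: c = 5, q = 2, p = -36, so g(n) = 5 − 36/(n + 2).
Then g(1) = 5 − 36/3 = -7.

-7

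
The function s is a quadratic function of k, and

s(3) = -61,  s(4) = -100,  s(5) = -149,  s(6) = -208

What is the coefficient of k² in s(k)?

-5

Write s(k) = ak² + bk + c; the 4 given values yield a linear system in the 3 coefficients.
Solving, s(k) = -5k² - 4k - 4.
The coefficient of k² is -5.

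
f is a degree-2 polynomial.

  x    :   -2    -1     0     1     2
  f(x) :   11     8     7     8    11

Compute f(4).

23

First differences: -3, -1, 1, 3. Second differences: 2, 2, 2.
Level-2 differences are constant, so f has degree 2.
Fitting a degree-2 polynomial gives f(x) = x² + 7.
Then f(4) = 23.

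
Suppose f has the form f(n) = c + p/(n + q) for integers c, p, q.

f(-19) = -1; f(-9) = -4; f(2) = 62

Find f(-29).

(f(n) − c)(n + q) = p for each data point; the three points give a linear system in c and q, then p follows.
Solving: c = 2, q = -1, p = 60, so f(n) = 2 + 60/(n − 1).
Then f(-29) = 2 + 60/(-30) = 0.

0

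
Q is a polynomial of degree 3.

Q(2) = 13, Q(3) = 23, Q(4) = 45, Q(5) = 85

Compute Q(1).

Write Q(x) = ax³ + bx² + cx + d; the 4 given values yield a linear system in the 4 coefficients.
Solving, Q(x) = x³ - 3x² + 6x + 5.
Then Q(1) = 9.

9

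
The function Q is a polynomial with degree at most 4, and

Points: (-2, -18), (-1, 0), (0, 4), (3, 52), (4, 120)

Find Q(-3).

Write Q(x) = ax^4 + bx³ + cx² + dx + e; the 5 given values yield a linear system in the 5 coefficients.
Solving, the leading coefficient vanishes, and Q(x) = 2x³ - x² + x + 4.
Then Q(-3) = -62.

-62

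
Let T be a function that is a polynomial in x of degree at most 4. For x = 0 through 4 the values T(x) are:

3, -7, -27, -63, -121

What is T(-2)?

Write T(x) = ax^4 + bx³ + cx² + dx + e; the 5 given values yield a linear system in the 5 coefficients.
Solving, the leading coefficient vanishes, and T(x) = -x³ - 2x² - 7x + 3.
Then T(-2) = 17.

17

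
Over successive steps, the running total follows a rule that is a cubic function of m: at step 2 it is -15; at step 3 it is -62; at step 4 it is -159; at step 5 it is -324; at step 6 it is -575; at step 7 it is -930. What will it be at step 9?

-2024

Write the value at m as T(m).
Write T(m) = am³ + bm² + cm + d; the 6 given values yield a linear system in the 4 coefficients.
Solving, T(m) = -3m³ + 2m² + 1.
Then T(9) = -2024.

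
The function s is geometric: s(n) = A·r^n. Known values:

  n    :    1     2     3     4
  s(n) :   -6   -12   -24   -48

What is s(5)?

Consecutive ratio: -12/(-6) = 2, and -24/(-12) = 2, so r = 2.
Then A·2^1 = -6 gives A = -3, and s(n) = -3·2^n.
s(5) = -3·2^5 = -96.

-96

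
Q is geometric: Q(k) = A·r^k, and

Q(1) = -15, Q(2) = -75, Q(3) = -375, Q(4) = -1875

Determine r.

5

Consecutive ratio: -75/(-15) = 5, and -375/(-75) = 5, so r = 5.
Then A·5^1 = -15 gives A = -3, and Q(k) = -3·5^k.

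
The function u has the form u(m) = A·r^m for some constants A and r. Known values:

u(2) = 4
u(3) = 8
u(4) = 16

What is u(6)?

Consecutive ratio: 8/4 = 2, and 16/8 = 2, so r = 2.
Then A·2^2 = 4 gives A = 1, and u(m) = 1·2^m.
u(6) = 1·2^6 = 64.

64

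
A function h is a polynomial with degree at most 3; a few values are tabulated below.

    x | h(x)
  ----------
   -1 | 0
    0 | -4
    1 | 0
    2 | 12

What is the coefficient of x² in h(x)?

4

Write h(x) = ax³ + bx² + cx + d; the 4 given values yield a linear system in the 4 coefficients.
Solving, the leading coefficient vanishes, and h(x) = 4x² - 4.
The coefficient of x² is 4.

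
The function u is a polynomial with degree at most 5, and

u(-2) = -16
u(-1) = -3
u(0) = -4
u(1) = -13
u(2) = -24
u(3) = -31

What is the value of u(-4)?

Write u(x) = ax^5 + bx^4 + cx³ + dx² + ex + p; the 6 given values yield a linear system in the 6 coefficients.
Solving, the top 2 coefficients vanish, and u(x) = x³ - 4x² - 6x - 4.
Then u(-4) = -108.

-108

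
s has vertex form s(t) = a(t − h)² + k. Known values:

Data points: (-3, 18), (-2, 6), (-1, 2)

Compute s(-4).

First differences -12, -4; second difference 8 = 2a, so a = 4.
Expanding, the t-coefficient is −2ah = -8h; matching it to the data gives h = -1, and then k = 2.
So s(t) = 4(t + 1)² + 2.
s(-4) = 4·(-3)² + 2 = 38.

38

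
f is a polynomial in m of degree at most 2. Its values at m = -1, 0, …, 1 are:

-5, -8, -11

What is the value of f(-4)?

4

First differences: -3, -3.
Level-1 differences are constant, so f has degree 1.
Fitting a degree-1 polynomial gives f(m) = -3m - 8.
Then f(-4) = 4.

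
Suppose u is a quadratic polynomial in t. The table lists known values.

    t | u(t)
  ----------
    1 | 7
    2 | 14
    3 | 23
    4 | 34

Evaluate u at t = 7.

First differences: 7, 9, 11. Second differences: 2, 2.
Level-2 differences are constant, so u has degree 2.
Fitting a degree-2 polynomial gives u(t) = t² + 4t + 2.
Then u(7) = 79.

79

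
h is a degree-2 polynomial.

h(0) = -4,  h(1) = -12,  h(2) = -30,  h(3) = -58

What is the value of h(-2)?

-18

First differences: -8, -18, -28. Second differences: -10, -10.
Level-2 differences are constant, so h has degree 2.
Fitting a degree-2 polynomial gives h(x) = -5x² - 3x - 4.
Then h(-2) = -18.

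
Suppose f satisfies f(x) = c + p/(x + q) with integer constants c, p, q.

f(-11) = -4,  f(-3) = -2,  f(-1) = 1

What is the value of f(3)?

-11

(f(x) − c)(x + q) = p for each data point; the three points give a linear system in c and q, then p follows.
Solving: c = -5, q = -1, p = -12, so f(x) = -5 − 12/(x − 1).
Then f(3) = -5 − 12/2 = -11.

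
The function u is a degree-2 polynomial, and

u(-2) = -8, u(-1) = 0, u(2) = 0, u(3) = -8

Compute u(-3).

-20

Write u(t) = at² + bt + c; the 4 given values yield a linear system in the 3 coefficients.
Solving, u(t) = -2t² + 2t + 4.
Then u(-3) = -20.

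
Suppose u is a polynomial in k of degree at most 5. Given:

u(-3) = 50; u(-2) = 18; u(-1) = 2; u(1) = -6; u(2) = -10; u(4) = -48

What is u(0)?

-4

Write u(k) = ak^5 + bk^4 + ck³ + dk² + ek + p; the 6 given values yield a linear system in the 6 coefficients.
Solving, the top 2 coefficients vanish, and u(k) = -k³ + 2k² - 3k - 4.
The constant term is u(0) = -4.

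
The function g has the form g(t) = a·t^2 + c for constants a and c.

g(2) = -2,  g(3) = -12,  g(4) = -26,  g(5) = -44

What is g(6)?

From g(2) = -2 and g(3) = -12: 4a + c = -2 and 9a + c = -12.
Subtracting: 5a = -10, so a = -2; then c = -2 − (-2)·4 = 6.
So g(t) = -2t² + 6, and g(6) = -66.

-66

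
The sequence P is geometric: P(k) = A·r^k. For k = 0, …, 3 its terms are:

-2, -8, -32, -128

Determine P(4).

-512

Consecutive ratio: -8/(-2) = 4, and -32/(-8) = 4, so r = 4.
Then A·4^0 = -2 gives A = -2, and P(k) = -2·4^k.
P(4) = -2·4^4 = -512.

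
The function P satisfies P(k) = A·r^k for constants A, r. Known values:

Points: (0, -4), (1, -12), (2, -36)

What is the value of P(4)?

-324

Consecutive ratio: -12/(-4) = 3, and -36/(-12) = 3, so r = 3.
Then A·3^0 = -4 gives A = -4, and P(k) = -4·3^k.
P(4) = -4·3^4 = -324.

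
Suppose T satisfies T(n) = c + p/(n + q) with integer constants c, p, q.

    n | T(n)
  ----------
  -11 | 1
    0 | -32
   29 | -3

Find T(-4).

(T(n) − c)(n + q) = p for each data point; the three points give a linear system in c and q, then p follows.
Solving: c = -2, q = 1, p = -30, so T(n) = -2 − 30/(n + 1).
Then T(-4) = -2 − 30/(-3) = 8.

8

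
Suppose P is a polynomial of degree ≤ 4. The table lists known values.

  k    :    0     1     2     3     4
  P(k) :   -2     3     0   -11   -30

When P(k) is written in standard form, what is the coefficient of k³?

0

First differences: 5, -3, -11, -19. Second differences: -8, -8, -8.
Level-2 differences are constant, so P has degree 2.
Fitting a degree-2 polynomial gives P(k) = -4k² + 9k - 2.
The coefficient of k³ is 0.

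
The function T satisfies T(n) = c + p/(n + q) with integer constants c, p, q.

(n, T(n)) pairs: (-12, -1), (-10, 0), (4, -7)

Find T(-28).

-3

(T(n) − c)(n + q) = p for each data point; the three points give a linear system in c and q, then p follows.
Solving: c = -4, q = 4, p = -24, so T(n) = -4 − 24/(n + 4).
Then T(-28) = -4 − 24/(-24) = -3.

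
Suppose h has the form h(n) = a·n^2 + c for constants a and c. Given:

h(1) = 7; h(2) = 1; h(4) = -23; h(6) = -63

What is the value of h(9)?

-153

From h(1) = 7 and h(2) = 1: 1a + c = 7 and 4a + c = 1.
Subtracting: 3a = -6, so a = -2; then c = 7 − (-2)·1 = 9.
So h(n) = -2n² + 9, and h(9) = -153.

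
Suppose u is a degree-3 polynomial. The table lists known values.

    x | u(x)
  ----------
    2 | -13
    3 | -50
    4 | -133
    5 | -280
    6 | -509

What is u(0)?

First differences: -37, -83, -147, -229. Second differences: -46, -64, -82. Third differences: -18, -18.
Level-3 differences are constant, so u has degree 3.
Fitting a degree-3 polynomial gives u(x) = -3x³ + 4x² - 5.
Then u(0) = -5.

-5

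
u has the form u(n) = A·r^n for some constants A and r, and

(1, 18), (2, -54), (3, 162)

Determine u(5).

1458

Consecutive ratio: -54/18 = -3, and 162/(-54) = -3, so r = -3.
Then A·(-3)^1 = 18 gives A = -6, and u(n) = -6·(-3)^n.
u(5) = -6·(-3)^5 = 1458.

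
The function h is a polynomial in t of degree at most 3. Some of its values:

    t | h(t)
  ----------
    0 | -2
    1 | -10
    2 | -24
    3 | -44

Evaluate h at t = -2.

Write h(t) = at³ + bt² + ct + d; the 4 given values yield a linear system in the 4 coefficients.
Solving, the leading coefficient vanishes, and h(t) = -3t² - 5t - 2.
Then h(-2) = -4.

-4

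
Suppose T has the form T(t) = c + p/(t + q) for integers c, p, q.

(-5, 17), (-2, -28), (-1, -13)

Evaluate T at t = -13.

(T(t) − c)(t + q) = p for each data point; the three points give a linear system in c and q, then p follows.
Solving: c = 2, q = 3, p = -30, so T(t) = 2 − 30/(t + 3).
Then T(-13) = 2 − 30/(-10) = 5.

5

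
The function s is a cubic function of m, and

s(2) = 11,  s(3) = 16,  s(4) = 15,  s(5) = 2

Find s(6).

-29

Write s(m) = am³ + bm² + cm + d; the 4 given values yield a linear system in the 4 coefficients.
Solving, s(m) = -m³ + 6m² - 6m + 7.
Then s(6) = -29.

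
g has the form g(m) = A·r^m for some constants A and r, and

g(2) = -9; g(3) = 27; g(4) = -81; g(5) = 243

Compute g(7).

Consecutive ratio: 27/(-9) = -3, and -81/27 = -3, so r = -3.
Then A·(-3)^2 = -9 gives A = -1, and g(m) = -1·(-3)^m.
g(7) = -1·(-3)^7 = 2187.

2187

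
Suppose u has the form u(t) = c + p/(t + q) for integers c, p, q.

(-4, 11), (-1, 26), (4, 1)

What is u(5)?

2

(u(t) − c)(t + q) = p for each data point; the three points give a linear system in c and q, then p follows.
Solving: c = 6, q = 0, p = -20, so u(t) = 6 − 20/(t + 0).
Then u(5) = 6 − 20/5 = 2.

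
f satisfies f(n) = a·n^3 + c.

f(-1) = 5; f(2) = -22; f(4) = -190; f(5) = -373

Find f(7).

From f(-1) = 5 and f(2) = -22: -1a + c = 5 and 8a + c = -22.
Subtracting: 9a = -27, so a = -3; then c = 5 − (-3)·(-1) = 2.
So f(n) = -3n³ + 2, and f(7) = -1027.

-1027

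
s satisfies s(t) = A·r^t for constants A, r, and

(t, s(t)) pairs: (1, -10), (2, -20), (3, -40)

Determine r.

Consecutive ratio: -20/(-10) = 2, and -40/(-20) = 2, so r = 2.
Then A·2^1 = -10 gives A = -5, and s(t) = -5·2^t.

2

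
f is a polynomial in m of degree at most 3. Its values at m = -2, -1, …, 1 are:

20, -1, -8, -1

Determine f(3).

55

First differences: -21, -7, 7. Second differences: 14, 14.
Level-2 differences are constant, so f has degree 2.
Fitting a degree-2 polynomial gives f(m) = 7m² - 8.
Then f(3) = 55.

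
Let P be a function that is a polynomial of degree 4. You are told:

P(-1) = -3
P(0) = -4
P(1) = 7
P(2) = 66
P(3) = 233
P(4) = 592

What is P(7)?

4021

Write P(x) = ax^4 + bx³ + cx² + dx + e; the 6 given values yield a linear system in the 5 coefficients.
Solving, P(x) = x^4 + 4x³ + 5x² + x - 4.
Then P(7) = 4021.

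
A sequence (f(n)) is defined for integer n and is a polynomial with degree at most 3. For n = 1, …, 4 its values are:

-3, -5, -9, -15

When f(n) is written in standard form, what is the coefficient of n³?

0

First differences: -2, -4, -6. Second differences: -2, -2.
Level-2 differences are constant, so f has degree 2.
Fitting a degree-2 polynomial gives f(n) = -n² + n - 3.
The coefficient of n³ is 0.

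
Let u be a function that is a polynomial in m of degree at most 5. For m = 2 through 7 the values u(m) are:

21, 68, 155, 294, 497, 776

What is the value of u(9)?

First differences: 47, 87, 139, 203, 279. Second differences: 40, 52, 64, 76. Third differences: 12, 12, 12.
Level-3 differences are constant, so u has degree 3.
Fitting a degree-3 polynomial gives u(m) = 2m³ + 2m² - m - 1.
Then u(9) = 1610.

1610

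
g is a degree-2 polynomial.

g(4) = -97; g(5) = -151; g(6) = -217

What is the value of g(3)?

-55

Write g(k) = ak² + bk + c; the 3 given values yield a linear system in the 3 coefficients.
Solving, g(k) = -6k² - 1.
Then g(3) = -55.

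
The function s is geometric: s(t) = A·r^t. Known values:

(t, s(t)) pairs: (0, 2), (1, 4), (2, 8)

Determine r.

2

Consecutive ratio: 4/2 = 2, and 8/4 = 2, so r = 2.
Then A·2^0 = 2 gives A = 2, and s(t) = 2·2^t.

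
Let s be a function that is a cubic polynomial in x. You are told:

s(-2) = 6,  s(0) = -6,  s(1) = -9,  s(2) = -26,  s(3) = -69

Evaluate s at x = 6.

Write s(x) = ax³ + bx² + cx + d; the 5 given values yield a linear system in the 4 coefficients.
Solving, s(x) = -2x³ - x² - 6.
Then s(6) = -474.

-474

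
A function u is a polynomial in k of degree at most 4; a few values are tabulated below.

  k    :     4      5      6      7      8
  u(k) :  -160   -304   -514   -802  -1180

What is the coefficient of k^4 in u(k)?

Write u(k) = ak^4 + bk³ + ck² + dk + e; the 5 given values yield a linear system in the 5 coefficients.
Solving, the leading coefficient vanishes, and u(k) = -2k³ - 3k² + 5k - 4.
The coefficient of k^4 is 0.

0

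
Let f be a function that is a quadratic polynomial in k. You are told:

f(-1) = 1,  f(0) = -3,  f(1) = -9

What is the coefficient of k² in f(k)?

-1

Write f(k) = ak² + bk + c; the 3 given values yield a linear system in the 3 coefficients.
Solving, f(k) = -k² - 5k - 3.
The coefficient of k² is -1.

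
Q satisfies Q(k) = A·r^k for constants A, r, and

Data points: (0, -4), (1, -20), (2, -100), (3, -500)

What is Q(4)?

Consecutive ratio: -20/(-4) = 5, and -100/(-20) = 5, so r = 5.
Then A·5^0 = -4 gives A = -4, and Q(k) = -4·5^k.
Q(4) = -4·5^4 = -2500.

-2500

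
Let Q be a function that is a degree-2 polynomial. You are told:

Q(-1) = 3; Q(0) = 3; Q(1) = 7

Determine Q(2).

Write Q(m) = am² + bm + c; the 3 given values yield a linear system in the 3 coefficients.
Solving, Q(m) = 2m² + 2m + 3.
Then Q(2) = 15.

15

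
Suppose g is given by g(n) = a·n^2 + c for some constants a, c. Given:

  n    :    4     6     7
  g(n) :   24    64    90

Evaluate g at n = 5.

42

From g(4) = 24 and g(6) = 64: 16a + c = 24 and 36a + c = 64.
Subtracting: 20a = 40, so a = 2; then c = 24 − 2·16 = -8.
So g(n) = 2n² − 8, and g(5) = 42.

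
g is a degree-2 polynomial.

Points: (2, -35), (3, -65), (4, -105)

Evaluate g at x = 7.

Write g(x) = ax² + bx + c; the 3 given values yield a linear system in the 3 coefficients.
Solving, g(x) = -5x² - 5x - 5.
Then g(7) = -285.

-285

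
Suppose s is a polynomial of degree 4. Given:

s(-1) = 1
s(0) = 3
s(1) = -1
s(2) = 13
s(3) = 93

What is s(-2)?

-7

Write s(n) = an^4 + bn³ + cn² + dn + e; the 5 given values yield a linear system in the 5 coefficients.
Solving, s(n) = n^4 + 2n³ - 4n² - 3n + 3.
Then s(-2) = -7.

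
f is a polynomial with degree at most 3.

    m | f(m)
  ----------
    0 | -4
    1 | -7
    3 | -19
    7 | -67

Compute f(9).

Write f(m) = am³ + bm² + cm + d; the 4 given values yield a linear system in the 4 coefficients.
Solving, the leading coefficient vanishes, and f(m) = -m² - 2m - 4.
Then f(9) = -103.

-103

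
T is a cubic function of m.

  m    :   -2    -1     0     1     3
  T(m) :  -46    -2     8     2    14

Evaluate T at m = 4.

68

Write T(m) = am³ + bm² + cm + d; the 5 given values yield a linear system in the 4 coefficients.
Solving, T(m) = 3m³ - 8m² - m + 8.
Then T(4) = 68.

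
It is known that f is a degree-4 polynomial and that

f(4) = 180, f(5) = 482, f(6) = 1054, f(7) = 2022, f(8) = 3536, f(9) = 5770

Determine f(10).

8922

First differences: 302, 572, 968, 1514, 2234. Second differences: 270, 396, 546, 720. Third differences: 126, 150, 174. Fourth differences: 24, 24.
Level-4 differences are constant, so f has degree 4.
Extending the table by one column gives the next first difference 3152, so f(10) = 5770 + 3152 = 8922.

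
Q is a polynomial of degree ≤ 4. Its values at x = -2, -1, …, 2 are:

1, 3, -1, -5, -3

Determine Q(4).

Write Q(x) = ax^4 + bx³ + cx² + dx + e; the 5 given values yield a linear system in the 5 coefficients.
Solving, the leading coefficient vanishes, and Q(x) = x³ - 5x - 1.
Then Q(4) = 43.

43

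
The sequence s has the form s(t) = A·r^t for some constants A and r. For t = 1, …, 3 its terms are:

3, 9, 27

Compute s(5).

Consecutive ratio: 9/3 = 3, and 27/9 = 3, so r = 3.
Then A·3^1 = 3 gives A = 1, and s(t) = 1·3^t.
s(5) = 1·3^5 = 243.

243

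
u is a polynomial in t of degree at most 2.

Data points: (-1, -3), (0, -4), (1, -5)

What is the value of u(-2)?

-2

First differences: -1, -1.
Level-1 differences are constant, so u has degree 1.
Fitting a degree-1 polynomial gives u(t) = -t - 4.
Then u(-2) = -2.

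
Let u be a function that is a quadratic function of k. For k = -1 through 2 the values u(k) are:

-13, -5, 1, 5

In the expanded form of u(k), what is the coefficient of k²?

First differences: 8, 6, 4. Second differences: -2, -2.
Level-2 differences are constant, so u has degree 2.
Fitting a degree-2 polynomial gives u(k) = -k² + 7k - 5.
The coefficient of k² is -1.

-1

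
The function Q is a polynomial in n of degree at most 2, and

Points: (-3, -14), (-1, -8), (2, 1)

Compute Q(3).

Write Q(n) = an² + bn + c; the 3 given values yield a linear system in the 3 coefficients.
Solving, the leading coefficient vanishes, and Q(n) = 3n - 5.
Then Q(3) = 4.

4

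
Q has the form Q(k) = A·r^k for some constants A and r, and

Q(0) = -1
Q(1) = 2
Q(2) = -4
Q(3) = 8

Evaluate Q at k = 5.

Consecutive ratio: 2/(-1) = -2, and -4/2 = -2, so r = -2.
Then A·(-2)^0 = -1 gives A = -1, and Q(k) = -1·(-2)^k.
Q(5) = -1·(-2)^5 = 32.

32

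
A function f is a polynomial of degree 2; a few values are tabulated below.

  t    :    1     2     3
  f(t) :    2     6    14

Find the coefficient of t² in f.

2

Write f(t) = at² + bt + c; the 3 given values yield a linear system in the 3 coefficients.
Solving, f(t) = 2t² - 2t + 2.
The coefficient of t² is 2.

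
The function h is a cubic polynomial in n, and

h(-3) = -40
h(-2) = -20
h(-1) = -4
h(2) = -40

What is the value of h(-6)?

-64

Write h(n) = an³ + bn² + cn + d; the 4 given values yield a linear system in the 4 coefficients.
Solving, h(n) = -n³ - 8n² - n + 2.
Then h(-6) = -64.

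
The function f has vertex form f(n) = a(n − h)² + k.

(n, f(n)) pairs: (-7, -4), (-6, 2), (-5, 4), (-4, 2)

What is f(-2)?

First differences 6, 2, -2; second difference -4 = 2a, so a = -2.
Expanding, the n-coefficient is −2ah = 4h; matching it to the data gives h = -5, and then k = 4.
So f(n) = -2(n + 5)² + 4.
f(-2) = -2·3² + 4 = -14.

-14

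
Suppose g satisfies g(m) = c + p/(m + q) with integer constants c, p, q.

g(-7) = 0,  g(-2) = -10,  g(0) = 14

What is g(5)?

4

(g(m) − c)(m + q) = p for each data point; the three points give a linear system in c and q, then p follows.
Solving: c = 2, q = 1, p = 12, so g(m) = 2 + 12/(m + 1).
Then g(5) = 2 + 12/6 = 4.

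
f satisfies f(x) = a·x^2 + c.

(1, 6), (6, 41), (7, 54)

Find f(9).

From f(1) = 6 and f(6) = 41: 1a + c = 6 and 36a + c = 41.
Subtracting: 35a = 35, so a = 1; then c = 6 − 1·1 = 5.
So f(x) = 1x² + 5, and f(9) = 86.

86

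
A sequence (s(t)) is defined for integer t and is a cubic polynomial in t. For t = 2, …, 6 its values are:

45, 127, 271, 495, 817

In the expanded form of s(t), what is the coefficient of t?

5

Write s(t) = at³ + bt² + ct + d; the 5 given values yield a linear system in the 4 coefficients.
Solving, s(t) = 3t³ + 4t² + 5t - 5.
The coefficient of t is 5.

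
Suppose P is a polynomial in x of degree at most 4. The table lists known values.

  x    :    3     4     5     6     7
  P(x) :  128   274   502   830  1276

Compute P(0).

First differences: 146, 228, 328, 446. Second differences: 82, 100, 118. Third differences: 18, 18.
Level-3 differences are constant, so P has degree 3.
Fitting a degree-3 polynomial gives P(x) = 3x³ + 5x² + 2.
Then P(0) = 2.

2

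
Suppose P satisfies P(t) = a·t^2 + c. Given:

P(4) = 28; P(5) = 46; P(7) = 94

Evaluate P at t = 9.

From P(4) = 28 and P(5) = 46: 16a + c = 28 and 25a + c = 46.
Subtracting: 9a = 18, so a = 2; then c = 28 − 2·16 = -4.
So P(t) = 2t² − 4, and P(9) = 158.

158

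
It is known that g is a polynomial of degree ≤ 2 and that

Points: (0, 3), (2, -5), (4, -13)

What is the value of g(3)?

-9

Write g(n) = an² + bn + c; the 3 given values yield a linear system in the 3 coefficients.
Solving, the leading coefficient vanishes, and g(n) = -4n + 3.
Then g(3) = -9.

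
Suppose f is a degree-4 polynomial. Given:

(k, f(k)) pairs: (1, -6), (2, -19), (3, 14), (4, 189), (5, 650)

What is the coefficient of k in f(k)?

Write f(k) = ak^4 + bk³ + ck² + dk + e; the 5 given values yield a linear system in the 5 coefficients.
Solving, f(k) = 2k^4 - 4k³ - 3k² - 6k + 5.
The coefficient of k is -6.

-6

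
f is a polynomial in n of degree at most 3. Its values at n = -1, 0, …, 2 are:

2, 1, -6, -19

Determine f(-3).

-14

First differences: -1, -7, -13. Second differences: -6, -6.
Level-2 differences are constant, so f has degree 2.
Fitting a degree-2 polynomial gives f(n) = -3n² - 4n + 1.
Then f(-3) = -14.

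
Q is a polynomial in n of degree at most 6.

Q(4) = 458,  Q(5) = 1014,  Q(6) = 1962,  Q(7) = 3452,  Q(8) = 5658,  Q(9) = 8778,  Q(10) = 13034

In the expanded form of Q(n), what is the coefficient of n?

4

First differences: 556, 948, 1490, 2206, 3120, 4256. Second differences: 392, 542, 716, 914, 1136. Third differences: 150, 174, 198, 222. Fourth differences: 24, 24, 24.
Level-4 differences are constant, so Q has degree 4.
Fitting a degree-4 polynomial gives Q(n) = n^4 + 3n³ + 4n - 6.
The coefficient of n is 4.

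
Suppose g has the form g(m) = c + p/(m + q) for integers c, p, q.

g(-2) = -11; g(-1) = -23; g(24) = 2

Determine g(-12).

-1

(g(m) − c)(m + q) = p for each data point; the three points give a linear system in c and q, then p follows.
Solving: c = 1, q = 0, p = 24, so g(m) = 1 + 24/(m + 0).
Then g(-12) = 1 + 24/(-12) = -1.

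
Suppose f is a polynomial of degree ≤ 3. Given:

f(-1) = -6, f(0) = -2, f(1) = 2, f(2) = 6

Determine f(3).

10

Write f(n) = an³ + bn² + cn + d; the 4 given values yield a linear system in the 4 coefficients.
Solving, the top 2 coefficients vanish, and f(n) = 4n - 2.
Then f(3) = 10.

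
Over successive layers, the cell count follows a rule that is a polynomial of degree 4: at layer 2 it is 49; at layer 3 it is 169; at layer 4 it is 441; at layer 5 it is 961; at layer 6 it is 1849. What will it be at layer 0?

Write the value at t as h(t).
Write h(t) = at^4 + bt³ + ct² + dt + e; the 5 given values yield a linear system in the 5 coefficients.
Solving, h(t) = t^4 + 2t³ + 3t² + 2t + 1.
Then h(0) = 1.

1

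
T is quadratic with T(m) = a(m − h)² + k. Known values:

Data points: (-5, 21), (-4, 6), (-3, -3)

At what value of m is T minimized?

-2

First differences -15, -9; second difference 6 = 2a, so a = 3.
Expanding, the m-coefficient is −2ah = -6h; matching it to the data gives h = -2, and then k = -6.
So T(m) = 3(m + 2)² − 6.
Hence h = -2.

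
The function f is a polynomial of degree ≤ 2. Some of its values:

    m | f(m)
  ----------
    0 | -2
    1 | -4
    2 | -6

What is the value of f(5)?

-12

First differences: -2, -2.
Level-1 differences are constant, so f has degree 1.
Fitting a degree-1 polynomial gives f(m) = -2m - 2.
Then f(5) = -12.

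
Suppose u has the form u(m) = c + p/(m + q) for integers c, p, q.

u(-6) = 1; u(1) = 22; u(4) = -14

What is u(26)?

(u(m) − c)(m + q) = p for each data point; the three points give a linear system in c and q, then p follows.
Solving: c = -2, q = -2, p = -24, so u(m) = -2 − 24/(m − 2).
Then u(26) = -2 − 24/24 = -3.

-3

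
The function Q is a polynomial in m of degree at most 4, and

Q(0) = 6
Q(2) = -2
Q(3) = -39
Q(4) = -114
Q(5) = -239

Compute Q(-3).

Write Q(m) = am^4 + bm³ + cm² + dm + e; the 5 given values yield a linear system in the 5 coefficients.
Solving, the leading coefficient vanishes, and Q(m) = -2m³ - m² + 6m + 6.
Then Q(-3) = 33.

33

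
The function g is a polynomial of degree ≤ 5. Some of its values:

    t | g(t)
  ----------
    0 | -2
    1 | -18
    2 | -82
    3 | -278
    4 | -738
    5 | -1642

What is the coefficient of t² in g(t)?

Write g(t) = at^5 + bt^4 + ct³ + dt² + et + p; the 6 given values yield a linear system in the 6 coefficients.
Solving, the leading coefficient vanishes, and g(t) = -2t^4 - 2t³ - 4t² - 8t - 2.
The coefficient of t² is -4.

-4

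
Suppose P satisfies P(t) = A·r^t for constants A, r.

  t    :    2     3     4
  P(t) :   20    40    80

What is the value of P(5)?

160

Consecutive ratio: 40/20 = 2, and 80/40 = 2, so r = 2.
Then A·2^2 = 20 gives A = 5, and P(t) = 5·2^t.
P(5) = 5·2^5 = 160.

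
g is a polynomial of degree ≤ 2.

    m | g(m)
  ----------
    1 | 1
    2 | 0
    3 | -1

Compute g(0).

First differences: -1, -1.
Level-1 differences are constant, so g has degree 1.
Fitting a degree-1 polynomial gives g(m) = -m + 2.
Then g(0) = 2.

2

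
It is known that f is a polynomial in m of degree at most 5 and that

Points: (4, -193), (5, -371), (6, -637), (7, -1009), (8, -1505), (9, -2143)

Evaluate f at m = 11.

-3917

First differences: -178, -266, -372, -496, -638. Second differences: -88, -106, -124, -142. Third differences: -18, -18, -18.
Level-3 differences are constant, so f has degree 3.
Fitting a degree-3 polynomial gives f(m) = -3m³ + m² - 4m - 1.
Then f(11) = -3917.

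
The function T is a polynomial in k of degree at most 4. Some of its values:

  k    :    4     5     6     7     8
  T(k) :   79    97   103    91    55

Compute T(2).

31

First differences: 18, 6, -12, -36. Second differences: -12, -18, -24. Third differences: -6, -6.
Level-3 differences are constant, so T has degree 3.
Fitting a degree-3 polynomial gives T(k) = -k³ + 9k² - 2k + 7.
Then T(2) = 31.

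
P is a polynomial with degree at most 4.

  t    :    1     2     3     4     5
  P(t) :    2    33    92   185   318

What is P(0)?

First differences: 31, 59, 93, 133. Second differences: 28, 34, 40. Third differences: 6, 6.
Level-3 differences are constant, so P has degree 3.
Fitting a degree-3 polynomial gives P(t) = t³ + 8t² - 7.
The constant term is P(0) = -7.

-7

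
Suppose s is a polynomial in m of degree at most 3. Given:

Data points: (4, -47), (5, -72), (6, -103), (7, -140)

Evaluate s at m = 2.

Write s(m) = am³ + bm² + cm + d; the 4 given values yield a linear system in the 4 coefficients.
Solving, the leading coefficient vanishes, and s(m) = -3m² + 2m - 7.
Then s(2) = -15.

-15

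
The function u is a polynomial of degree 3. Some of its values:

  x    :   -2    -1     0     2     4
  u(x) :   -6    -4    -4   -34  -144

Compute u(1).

-12

Write u(x) = ax³ + bx² + cx + d; the 5 given values yield a linear system in the 4 coefficients.
Solving, u(x) = -x³ - 4x² - 3x - 4.
Then u(1) = -12.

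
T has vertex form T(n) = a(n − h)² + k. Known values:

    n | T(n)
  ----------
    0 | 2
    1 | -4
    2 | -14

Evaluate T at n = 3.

First differences -6, -10; second difference -4 = 2a, so a = -2.
Expanding, the n-coefficient is −2ah = 4h; matching it to the data gives h = -1, and then k = 4.
So T(n) = -2(n + 1)² + 4.
T(3) = -2·4² + 4 = -28.

-28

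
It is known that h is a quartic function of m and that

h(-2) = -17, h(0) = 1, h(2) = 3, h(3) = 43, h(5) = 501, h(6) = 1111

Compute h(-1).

Write h(m) = am^4 + bm³ + cm² + dm + e; the 6 given values yield a linear system in the 5 coefficients.
Solving, h(m) = m^4 - 6m² + 5m + 1.
Then h(-1) = -9.

-9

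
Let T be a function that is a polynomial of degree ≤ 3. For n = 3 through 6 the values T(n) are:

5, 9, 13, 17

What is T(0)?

-7

First differences: 4, 4, 4.
Level-1 differences are constant, so T has degree 1.
Fitting a degree-1 polynomial gives T(n) = 4n - 7.
The constant term is T(0) = -7.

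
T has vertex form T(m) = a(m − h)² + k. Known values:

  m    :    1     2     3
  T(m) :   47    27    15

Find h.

4

First differences -20, -12; second difference 8 = 2a, so a = 4.
Expanding, the m-coefficient is −2ah = -8h; matching it to the data gives h = 4, and then k = 11.
So T(m) = 4(m − 4)² + 11.
Hence h = 4.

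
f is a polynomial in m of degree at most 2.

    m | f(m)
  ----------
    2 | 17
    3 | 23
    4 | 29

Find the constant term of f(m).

First differences: 6, 6.
Level-1 differences are constant, so f has degree 1.
Fitting a degree-1 polynomial gives f(m) = 6m + 5.
The constant term is f(0) = 5.

5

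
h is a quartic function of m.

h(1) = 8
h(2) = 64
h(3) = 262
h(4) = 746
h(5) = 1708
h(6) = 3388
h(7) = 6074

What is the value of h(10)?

Write h(m) = am^4 + bm³ + cm² + dm + e; the 7 given values yield a linear system in the 5 coefficients.
Solving, h(m) = 2m^4 + 4m³ - 3m² + 7m - 2.
Then h(10) = 23768.

23768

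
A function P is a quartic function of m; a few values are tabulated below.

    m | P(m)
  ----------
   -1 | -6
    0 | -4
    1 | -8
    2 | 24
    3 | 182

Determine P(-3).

Write P(m) = am^4 + bm³ + cm² + dm + e; the 5 given values yield a linear system in the 5 coefficients.
Solving, P(m) = 2m^4 + 3m³ - 5m² - 4m - 4.
Then P(-3) = 44.

44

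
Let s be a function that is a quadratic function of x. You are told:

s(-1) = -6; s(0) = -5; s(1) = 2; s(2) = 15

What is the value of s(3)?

Write s(x) = ax² + bx + c; the 4 given values yield a linear system in the 3 coefficients.
Solving, s(x) = 3x² + 4x - 5.
Then s(3) = 34.

34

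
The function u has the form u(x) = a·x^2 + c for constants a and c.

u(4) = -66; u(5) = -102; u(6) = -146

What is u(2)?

From u(4) = -66 and u(5) = -102: 16a + c = -66 and 25a + c = -102.
Subtracting: 9a = -36, so a = -4; then c = -66 − (-4)·16 = -2.
So u(x) = -4x² − 2, and u(2) = -18.

-18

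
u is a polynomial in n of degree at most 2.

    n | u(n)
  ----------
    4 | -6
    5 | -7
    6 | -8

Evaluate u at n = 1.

-3

First differences: -1, -1.
Level-1 differences are constant, so u has degree 1.
Fitting a degree-1 polynomial gives u(n) = -n - 2.
Then u(1) = -3.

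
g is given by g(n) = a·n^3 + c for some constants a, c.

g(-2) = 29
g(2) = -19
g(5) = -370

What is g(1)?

2

From g(-2) = 29 and g(2) = -19: -8a + c = 29 and 8a + c = -19.
Subtracting: 16a = -48, so a = -3; then c = 29 − (-3)·(-8) = 5.
So g(n) = -3n³ + 5, and g(1) = 2.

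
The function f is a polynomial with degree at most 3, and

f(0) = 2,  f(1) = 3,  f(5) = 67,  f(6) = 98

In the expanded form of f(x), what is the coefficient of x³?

Write f(x) = ax³ + bx² + cx + d; the 4 given values yield a linear system in the 4 coefficients.
Solving, the leading coefficient vanishes, and f(x) = 3x² - 2x + 2.
The coefficient of x³ is 0.

0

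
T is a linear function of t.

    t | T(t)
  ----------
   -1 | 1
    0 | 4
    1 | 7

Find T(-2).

Write T(t) = at + b; the 3 given values yield a linear system in the 2 coefficients.
Solving, T(t) = 3t + 4.
Then T(-2) = -2.

-2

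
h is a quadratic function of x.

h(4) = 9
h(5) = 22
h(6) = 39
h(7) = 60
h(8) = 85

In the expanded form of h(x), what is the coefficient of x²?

2

Write h(x) = ax² + bx + c; the 5 given values yield a linear system in the 3 coefficients.
Solving, h(x) = 2x² - 5x - 3.
The coefficient of x² is 2.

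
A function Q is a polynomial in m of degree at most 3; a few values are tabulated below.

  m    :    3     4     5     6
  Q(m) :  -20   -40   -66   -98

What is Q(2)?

-6

Write Q(m) = am³ + bm² + cm + d; the 4 given values yield a linear system in the 4 coefficients.
Solving, the leading coefficient vanishes, and Q(m) = -3m² + m + 4.
Then Q(2) = -6.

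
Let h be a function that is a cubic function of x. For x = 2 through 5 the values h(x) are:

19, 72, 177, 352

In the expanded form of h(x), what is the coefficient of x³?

3

Write h(x) = ax³ + bx² + cx + d; the 4 given values yield a linear system in the 4 coefficients.
Solving, h(x) = 3x³ - x² + x - 3.
The coefficient of x³ is 3.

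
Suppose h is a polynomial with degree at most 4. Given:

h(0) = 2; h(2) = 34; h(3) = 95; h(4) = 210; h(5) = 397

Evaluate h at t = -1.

-5

Write h(t) = at^4 + bt³ + ct² + dt + e; the 5 given values yield a linear system in the 5 coefficients.
Solving, the leading coefficient vanishes, and h(t) = 3t³ + 4t + 2.
Then h(-1) = -5.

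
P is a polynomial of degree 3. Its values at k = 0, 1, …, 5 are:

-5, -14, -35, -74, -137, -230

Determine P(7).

-530

First differences: -9, -21, -39, -63, -93. Second differences: -12, -18, -24, -30. Third differences: -6, -6, -6.
Level-3 differences are constant, so P has degree 3.
Fitting a degree-3 polynomial gives P(k) = -k³ - 3k² - 5k - 5.
Then P(7) = -530.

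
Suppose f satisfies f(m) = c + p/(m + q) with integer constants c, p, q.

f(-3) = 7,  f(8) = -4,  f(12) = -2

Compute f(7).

-5

(f(m) − c)(m + q) = p for each data point; the three points give a linear system in c and q, then p follows.
Solving: c = 1, q = -2, p = -30, so f(m) = 1 − 30/(m − 2).
Then f(7) = 1 − 30/5 = -5.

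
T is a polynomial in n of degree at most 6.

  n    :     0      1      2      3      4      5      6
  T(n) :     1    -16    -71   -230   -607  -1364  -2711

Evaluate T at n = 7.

-4906

Write T(n) = an^6 + bn^5 + cn^4 + dn³ + en² + pn + q; the 7 given values yield a linear system in the 7 coefficients.
Solving, the top 2 coefficients vanish, and T(n) = -2n^4 + n³ - 8n² - 8n + 1.
Then T(7) = -4906.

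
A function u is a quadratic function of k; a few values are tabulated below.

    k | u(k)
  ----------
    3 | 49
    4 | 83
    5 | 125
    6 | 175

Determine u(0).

First differences: 34, 42, 50. Second differences: 8, 8.
Level-2 differences are constant, so u has degree 2.
Fitting a degree-2 polynomial gives u(k) = 4k² + 6k - 5.
Then u(0) = -5.

-5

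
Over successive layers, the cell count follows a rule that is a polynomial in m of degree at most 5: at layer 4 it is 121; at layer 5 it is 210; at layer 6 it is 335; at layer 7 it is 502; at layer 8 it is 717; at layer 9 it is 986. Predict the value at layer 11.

Write the value at m as Q(m).
First differences: 89, 125, 167, 215, 269. Second differences: 36, 42, 48, 54. Third differences: 6, 6, 6.
Level-3 differences are constant, so Q has degree 3.
Fitting a degree-3 polynomial gives Q(m) = m³ + 3m² + m + 5.
Then Q(11) = 1710.

1710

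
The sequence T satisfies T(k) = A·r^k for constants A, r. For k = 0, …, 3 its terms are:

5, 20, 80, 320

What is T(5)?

Consecutive ratio: 20/5 = 4, and 80/20 = 4, so r = 4.
Then A·4^0 = 5 gives A = 5, and T(k) = 5·4^k.
T(5) = 5·4^5 = 5120.

5120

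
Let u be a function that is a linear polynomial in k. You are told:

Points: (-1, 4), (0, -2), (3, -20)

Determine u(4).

-26

Write u(k) = ak + b; the 3 given values yield a linear system in the 2 coefficients.
Solving, u(k) = -6k - 2.
Then u(4) = -26.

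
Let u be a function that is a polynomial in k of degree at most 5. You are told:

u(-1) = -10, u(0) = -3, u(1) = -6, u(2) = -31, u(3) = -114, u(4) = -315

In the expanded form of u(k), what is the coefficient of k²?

-4

First differences: 7, -3, -25, -83, -201. Second differences: -10, -22, -58, -118. Third differences: -12, -36, -60. Fourth differences: -24, -24.
Level-4 differences are constant, so u has degree 4.
Fitting a degree-4 polynomial gives u(k) = -k^4 - 4k² + 2k - 3.
The coefficient of k² is -4.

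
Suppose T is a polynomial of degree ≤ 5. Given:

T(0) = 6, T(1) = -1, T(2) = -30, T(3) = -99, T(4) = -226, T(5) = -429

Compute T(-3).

First differences: -7, -29, -69, -127, -203. Second differences: -22, -40, -58, -76. Third differences: -18, -18, -18.
Level-3 differences are constant, so T has degree 3.
Fitting a degree-3 polynomial gives T(x) = -3x³ - 2x² - 2x + 6.
Then T(-3) = 75.

75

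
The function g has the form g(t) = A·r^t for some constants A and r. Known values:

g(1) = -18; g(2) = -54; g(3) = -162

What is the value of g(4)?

-486

Consecutive ratio: -54/(-18) = 3, and -162/(-54) = 3, so r = 3.
Then A·3^1 = -18 gives A = -6, and g(t) = -6·3^t.
g(4) = -6·3^4 = -486.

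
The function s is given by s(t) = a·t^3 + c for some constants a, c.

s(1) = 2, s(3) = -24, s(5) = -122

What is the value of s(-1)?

4

From s(1) = 2 and s(3) = -24: 1a + c = 2 and 27a + c = -24.
Subtracting: 26a = -26, so a = -1; then c = 2 − (-1)·1 = 3.
So s(t) = -1t³ + 3, and s(-1) = 4.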